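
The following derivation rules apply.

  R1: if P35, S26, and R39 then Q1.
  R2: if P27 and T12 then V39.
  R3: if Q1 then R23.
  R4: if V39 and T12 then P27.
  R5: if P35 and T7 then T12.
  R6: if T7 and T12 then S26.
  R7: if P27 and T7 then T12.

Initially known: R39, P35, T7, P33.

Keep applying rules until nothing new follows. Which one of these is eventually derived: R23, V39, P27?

P35 and T7 hold, so T12 follows (R5).
T7 and T12 hold, so S26 follows (R6).
P35, S26, and R39 hold, so Q1 follows (R1).
Q1 holds, so R23 follows (R3).
V39 would need P27 and T12 (R2), but P27 is never established. P27 would need V39 and T12 (R4), but V39 is never established.

R23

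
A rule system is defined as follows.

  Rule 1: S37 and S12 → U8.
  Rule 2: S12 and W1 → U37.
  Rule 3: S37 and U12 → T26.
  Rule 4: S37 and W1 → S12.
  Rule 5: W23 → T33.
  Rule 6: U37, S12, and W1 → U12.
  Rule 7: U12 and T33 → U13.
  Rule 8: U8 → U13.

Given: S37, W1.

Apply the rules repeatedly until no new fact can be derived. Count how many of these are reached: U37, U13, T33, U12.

3

From S37 and W1, Rule 4 gives S12.
From S37 and S12, Rule 1 gives U8.
S12 and W1 hold, so U37 follows (Rule 2).
U8 holds, so U13 follows (Rule 8).
From U37, S12, and W1, Rule 6 gives U12.
U37: reached.
U13: reached.
T33 would need W23 (Rule 5), but W23 is never established.
U12: reached.
Reached: U37, U13, and U12 — 3 of the 4.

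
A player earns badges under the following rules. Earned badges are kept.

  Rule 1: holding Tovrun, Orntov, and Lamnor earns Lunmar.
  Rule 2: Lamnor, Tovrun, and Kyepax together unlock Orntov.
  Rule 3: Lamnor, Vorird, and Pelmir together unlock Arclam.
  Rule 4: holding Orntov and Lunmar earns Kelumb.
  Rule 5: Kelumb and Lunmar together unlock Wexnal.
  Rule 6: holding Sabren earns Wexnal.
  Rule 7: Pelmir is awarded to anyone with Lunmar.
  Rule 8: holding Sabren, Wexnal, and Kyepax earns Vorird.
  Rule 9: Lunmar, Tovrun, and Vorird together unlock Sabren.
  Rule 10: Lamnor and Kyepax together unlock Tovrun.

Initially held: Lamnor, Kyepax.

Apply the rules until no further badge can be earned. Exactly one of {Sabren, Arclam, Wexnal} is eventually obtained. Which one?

With Lamnor and Kyepax, Tovrun is earned (Rule 10).
With Lamnor, Tovrun, and Kyepax, Orntov is earned (Rule 2).
With Tovrun, Orntov, and Lamnor, Lunmar is earned (Rule 1).
With Orntov and Lunmar, Kelumb is earned (Rule 4).
With Kelumb and Lunmar, Wexnal is earned (Rule 5).
Arclam would need Lamnor, Vorird, and Pelmir (Rule 3), but Vorird is never earned. Sabren would need Lunmar, Tovrun, and Vorird (Rule 9), but Vorird is never earned.

Wexnal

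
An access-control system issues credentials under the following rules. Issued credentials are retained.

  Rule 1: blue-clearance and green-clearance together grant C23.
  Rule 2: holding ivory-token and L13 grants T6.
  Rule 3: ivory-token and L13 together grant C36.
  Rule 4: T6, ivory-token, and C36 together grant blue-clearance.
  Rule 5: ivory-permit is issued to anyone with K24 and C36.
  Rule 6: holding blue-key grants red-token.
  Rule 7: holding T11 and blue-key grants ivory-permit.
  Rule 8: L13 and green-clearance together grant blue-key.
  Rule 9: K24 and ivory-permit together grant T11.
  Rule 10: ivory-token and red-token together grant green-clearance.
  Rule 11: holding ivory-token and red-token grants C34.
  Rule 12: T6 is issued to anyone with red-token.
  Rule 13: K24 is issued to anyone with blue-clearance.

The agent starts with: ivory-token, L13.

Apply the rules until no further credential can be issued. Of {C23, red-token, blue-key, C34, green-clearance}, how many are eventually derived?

C23 would need blue-clearance and green-clearance (Rule 1), but green-clearance is never granted.
red-token would need blue-key (Rule 6), but blue-key is never granted.
blue-key would need L13 and green-clearance (Rule 8), but green-clearance is never granted.
C34 would need ivory-token and red-token (Rule 11), but red-token is never granted.
green-clearance would need ivory-token and red-token (Rule 10), but red-token is never granted.
None of the 5 are reached.

0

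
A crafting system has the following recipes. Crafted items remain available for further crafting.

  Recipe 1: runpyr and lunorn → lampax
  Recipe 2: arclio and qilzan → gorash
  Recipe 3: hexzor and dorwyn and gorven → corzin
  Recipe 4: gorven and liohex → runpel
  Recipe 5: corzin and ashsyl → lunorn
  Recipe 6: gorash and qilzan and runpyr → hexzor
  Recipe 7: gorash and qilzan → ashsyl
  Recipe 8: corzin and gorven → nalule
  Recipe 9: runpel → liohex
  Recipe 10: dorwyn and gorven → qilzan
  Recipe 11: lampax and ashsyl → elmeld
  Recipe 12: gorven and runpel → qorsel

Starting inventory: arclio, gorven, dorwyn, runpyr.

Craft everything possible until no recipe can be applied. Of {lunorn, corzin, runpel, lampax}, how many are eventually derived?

3

dorwyn and gorven → qilzan (Recipe 10).
arclio and qilzan → gorash (Recipe 2).
Using Recipe 6, gorash, qilzan, and runpyr make hexzor.
gorash and qilzan → ashsyl (Recipe 7).
Using Recipe 3, hexzor, dorwyn, and gorven make corzin.
corzin and ashsyl → lunorn (Recipe 5).
Using Recipe 1, runpyr and lunorn make lampax.
lunorn: reached.
corzin: reached.
runpel would need gorven and liohex (Recipe 4), but liohex is never obtained.
lampax: reached.
Reached: lunorn, corzin, and lampax — 3 of the 4.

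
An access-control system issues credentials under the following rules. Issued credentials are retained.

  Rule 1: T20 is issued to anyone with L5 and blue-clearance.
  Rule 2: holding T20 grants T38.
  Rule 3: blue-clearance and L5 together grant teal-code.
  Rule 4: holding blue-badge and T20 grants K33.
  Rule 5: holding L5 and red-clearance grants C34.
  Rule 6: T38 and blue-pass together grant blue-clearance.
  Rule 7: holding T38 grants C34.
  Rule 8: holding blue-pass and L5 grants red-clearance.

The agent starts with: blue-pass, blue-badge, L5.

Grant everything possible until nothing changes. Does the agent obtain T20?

No

T20 would need L5 and blue-clearance (Rule 1), but blue-clearance is never granted.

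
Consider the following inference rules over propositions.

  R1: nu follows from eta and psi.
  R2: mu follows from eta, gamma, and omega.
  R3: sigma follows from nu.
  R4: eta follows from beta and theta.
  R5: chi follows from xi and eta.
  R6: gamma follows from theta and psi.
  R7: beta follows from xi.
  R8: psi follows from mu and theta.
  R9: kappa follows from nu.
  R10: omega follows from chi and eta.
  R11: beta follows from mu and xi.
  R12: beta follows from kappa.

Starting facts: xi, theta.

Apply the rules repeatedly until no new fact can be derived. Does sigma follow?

No

sigma would need nu (R3), but nu is never established.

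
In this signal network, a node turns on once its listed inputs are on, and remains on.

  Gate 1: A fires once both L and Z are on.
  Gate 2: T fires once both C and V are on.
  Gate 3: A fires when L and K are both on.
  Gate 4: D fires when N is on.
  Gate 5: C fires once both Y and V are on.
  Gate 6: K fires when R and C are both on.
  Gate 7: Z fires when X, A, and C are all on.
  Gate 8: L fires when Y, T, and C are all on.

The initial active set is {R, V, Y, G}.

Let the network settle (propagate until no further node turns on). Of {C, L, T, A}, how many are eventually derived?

4

Y and V are on, so C fires (Gate 5).
C and V are on, so T fires (Gate 2).
Gate 6: R and C on → K on.
Gate 8: Y, T, and C on → L on.
L and K are on, so A fires (Gate 3).
C: reached.
L: reached.
T: reached.
A: reached.
All 4 are reached.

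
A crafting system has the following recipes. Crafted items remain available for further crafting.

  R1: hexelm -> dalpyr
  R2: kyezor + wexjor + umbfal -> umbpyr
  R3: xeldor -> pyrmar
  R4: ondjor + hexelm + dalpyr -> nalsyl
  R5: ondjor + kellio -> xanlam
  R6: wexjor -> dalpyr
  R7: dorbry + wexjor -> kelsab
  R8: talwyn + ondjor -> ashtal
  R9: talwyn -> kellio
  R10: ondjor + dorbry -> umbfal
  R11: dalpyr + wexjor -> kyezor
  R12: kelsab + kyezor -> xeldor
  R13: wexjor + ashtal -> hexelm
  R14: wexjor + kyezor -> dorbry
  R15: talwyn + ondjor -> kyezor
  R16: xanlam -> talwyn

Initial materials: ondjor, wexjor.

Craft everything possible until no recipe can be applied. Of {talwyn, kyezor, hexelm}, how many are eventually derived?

1

Using R6, wexjor makes dalpyr.
dalpyr + wexjor -> kyezor (R11).
talwyn would need xanlam (R16), but xanlam is never obtained.
kyezor: reached.
hexelm would need wexjor and ashtal (R13), but ashtal is never obtained.
Reached: kyezor — 1 of the 3.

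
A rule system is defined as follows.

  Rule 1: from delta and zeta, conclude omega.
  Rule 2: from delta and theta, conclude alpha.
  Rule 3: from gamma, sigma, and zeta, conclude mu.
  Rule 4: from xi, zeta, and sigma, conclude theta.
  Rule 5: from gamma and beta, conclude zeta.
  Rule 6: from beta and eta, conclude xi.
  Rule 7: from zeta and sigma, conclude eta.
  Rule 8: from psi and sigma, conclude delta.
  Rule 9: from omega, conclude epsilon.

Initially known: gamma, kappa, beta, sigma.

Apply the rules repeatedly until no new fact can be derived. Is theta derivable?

From gamma and beta, Rule 5 gives zeta.
From zeta and sigma, Rule 7 gives eta.
beta and eta hold, so xi follows (Rule 6).
From xi, zeta, and sigma, Rule 4 gives theta.

Yes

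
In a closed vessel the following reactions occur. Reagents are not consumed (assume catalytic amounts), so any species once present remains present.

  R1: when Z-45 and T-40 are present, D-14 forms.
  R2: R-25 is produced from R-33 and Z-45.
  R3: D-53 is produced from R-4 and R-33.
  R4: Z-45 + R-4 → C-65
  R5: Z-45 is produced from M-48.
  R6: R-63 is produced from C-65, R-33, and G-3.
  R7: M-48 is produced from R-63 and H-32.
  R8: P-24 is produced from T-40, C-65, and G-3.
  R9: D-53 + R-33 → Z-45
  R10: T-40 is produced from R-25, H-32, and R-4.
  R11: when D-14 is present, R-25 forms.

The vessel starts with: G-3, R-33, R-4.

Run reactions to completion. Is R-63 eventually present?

Yes

R-4 and R-33 present → D-53 forms (R3).
D-53 and R-33 present → Z-45 forms (R9).
Z-45 and R-4 present → C-65 forms (R4).
C-65, R-33, and G-3 present → R-63 forms (R6).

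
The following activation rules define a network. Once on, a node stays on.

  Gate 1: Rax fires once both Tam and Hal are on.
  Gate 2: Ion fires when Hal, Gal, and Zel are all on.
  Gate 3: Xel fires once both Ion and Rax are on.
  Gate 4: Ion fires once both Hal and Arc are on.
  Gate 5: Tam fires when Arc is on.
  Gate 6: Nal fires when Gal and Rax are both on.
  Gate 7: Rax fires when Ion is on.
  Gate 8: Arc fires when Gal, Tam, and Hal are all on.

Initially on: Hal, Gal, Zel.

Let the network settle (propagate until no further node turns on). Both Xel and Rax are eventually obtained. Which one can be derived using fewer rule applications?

Rax: Gate 2: Hal, Gal, and Zel on → Ion on. Gate 7: Ion on → Rax on. [2 rule applications]
Xel: Hal, Gal, and Zel are on, so Ion fires (Gate 2). Ion is on, so Rax fires (Gate 7). Ion and Rax are on, so Xel fires (Gate 3). [3 rule applications]
Rax needs fewer.

Rax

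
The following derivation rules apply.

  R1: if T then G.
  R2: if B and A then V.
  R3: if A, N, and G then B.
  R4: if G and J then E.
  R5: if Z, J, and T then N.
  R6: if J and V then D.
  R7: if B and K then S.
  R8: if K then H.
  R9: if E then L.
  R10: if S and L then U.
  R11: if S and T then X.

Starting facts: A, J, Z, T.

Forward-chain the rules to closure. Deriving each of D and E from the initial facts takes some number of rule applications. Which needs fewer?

E

E: T holds, so G follows (R1). From G and J, R4 gives E. [2 rule applications]
D: From Z, J, and T, R5 gives N. T holds, so G follows (R1). From A, N, and G, R3 gives B. B and A hold, so V follows (R2). From J and V, R6 gives D. [5 rule applications]
E needs fewer.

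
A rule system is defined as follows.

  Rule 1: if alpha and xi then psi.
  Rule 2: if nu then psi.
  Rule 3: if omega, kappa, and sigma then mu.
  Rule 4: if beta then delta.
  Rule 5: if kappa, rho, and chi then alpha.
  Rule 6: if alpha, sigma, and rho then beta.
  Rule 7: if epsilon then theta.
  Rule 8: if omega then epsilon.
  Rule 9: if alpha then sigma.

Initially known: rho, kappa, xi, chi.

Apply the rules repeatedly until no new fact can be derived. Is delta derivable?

Yes

From kappa, rho, and chi, Rule 5 gives alpha.
alpha holds, so sigma follows (Rule 9).
From alpha, sigma, and rho, Rule 6 gives beta.
beta holds, so delta follows (Rule 4).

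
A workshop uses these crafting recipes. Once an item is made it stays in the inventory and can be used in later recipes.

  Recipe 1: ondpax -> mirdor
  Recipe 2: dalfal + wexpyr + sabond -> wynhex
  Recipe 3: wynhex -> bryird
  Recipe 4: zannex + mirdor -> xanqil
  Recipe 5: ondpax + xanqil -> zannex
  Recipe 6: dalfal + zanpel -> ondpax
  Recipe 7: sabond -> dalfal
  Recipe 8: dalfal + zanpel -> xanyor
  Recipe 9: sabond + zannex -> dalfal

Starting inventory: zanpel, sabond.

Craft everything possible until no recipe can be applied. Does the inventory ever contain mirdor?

Using Recipe 7, sabond makes dalfal.
Using Recipe 6, dalfal and zanpel make ondpax.
Using Recipe 1, ondpax makes mirdor.

Yes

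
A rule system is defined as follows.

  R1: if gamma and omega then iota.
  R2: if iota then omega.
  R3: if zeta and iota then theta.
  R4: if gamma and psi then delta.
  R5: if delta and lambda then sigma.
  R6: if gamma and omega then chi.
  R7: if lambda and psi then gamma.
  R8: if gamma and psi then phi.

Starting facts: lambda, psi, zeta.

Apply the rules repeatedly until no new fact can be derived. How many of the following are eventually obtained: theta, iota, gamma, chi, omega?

lambda and psi hold, so gamma follows (R7).
theta would need zeta and iota (R3), but iota is never established.
iota would need gamma and omega (R1), but omega is never established.
gamma: reached.
chi would need gamma and omega (R6), but omega is never established.
omega would need iota (R2), but iota is never established.
Reached: gamma — 1 of the 5.

1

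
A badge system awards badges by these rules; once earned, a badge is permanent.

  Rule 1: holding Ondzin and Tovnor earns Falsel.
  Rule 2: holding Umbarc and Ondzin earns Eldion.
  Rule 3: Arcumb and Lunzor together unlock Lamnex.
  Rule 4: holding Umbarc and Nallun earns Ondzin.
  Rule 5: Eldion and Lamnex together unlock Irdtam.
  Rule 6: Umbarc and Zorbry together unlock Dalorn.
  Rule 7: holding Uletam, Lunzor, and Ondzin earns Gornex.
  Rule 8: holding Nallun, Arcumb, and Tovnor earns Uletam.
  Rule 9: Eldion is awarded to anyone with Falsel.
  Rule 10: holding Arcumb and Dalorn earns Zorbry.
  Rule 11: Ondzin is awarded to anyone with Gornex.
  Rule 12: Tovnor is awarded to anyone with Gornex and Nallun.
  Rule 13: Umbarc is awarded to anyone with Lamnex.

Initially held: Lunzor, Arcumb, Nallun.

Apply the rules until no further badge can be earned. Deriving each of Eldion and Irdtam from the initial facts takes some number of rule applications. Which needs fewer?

Eldion: With Arcumb and Lunzor, Lamnex is earned (Rule 3). With Lamnex, Umbarc is earned (Rule 13). With Umbarc and Nallun, Ondzin is earned (Rule 4). With Umbarc and Ondzin, Eldion is earned (Rule 2). [4 rule applications]
Irdtam: With Arcumb and Lunzor, Lamnex is earned (Rule 3). With Lamnex, Umbarc is earned (Rule 13). With Umbarc and Nallun, Ondzin is earned (Rule 4). With Umbarc and Ondzin, Eldion is earned (Rule 2). With Eldion and Lamnex, Irdtam is earned (Rule 5). [5 rule applications]
Eldion needs fewer.

Eldion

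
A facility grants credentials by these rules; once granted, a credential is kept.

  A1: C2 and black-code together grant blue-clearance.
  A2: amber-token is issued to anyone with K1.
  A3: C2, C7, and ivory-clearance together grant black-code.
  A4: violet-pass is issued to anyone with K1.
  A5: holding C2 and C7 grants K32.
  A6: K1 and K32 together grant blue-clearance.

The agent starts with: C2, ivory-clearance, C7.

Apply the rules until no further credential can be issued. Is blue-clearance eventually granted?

Holding C2, C7, and ivory-clearance grants black-code (A3).
Holding C2 and black-code grants blue-clearance (A1).

Yes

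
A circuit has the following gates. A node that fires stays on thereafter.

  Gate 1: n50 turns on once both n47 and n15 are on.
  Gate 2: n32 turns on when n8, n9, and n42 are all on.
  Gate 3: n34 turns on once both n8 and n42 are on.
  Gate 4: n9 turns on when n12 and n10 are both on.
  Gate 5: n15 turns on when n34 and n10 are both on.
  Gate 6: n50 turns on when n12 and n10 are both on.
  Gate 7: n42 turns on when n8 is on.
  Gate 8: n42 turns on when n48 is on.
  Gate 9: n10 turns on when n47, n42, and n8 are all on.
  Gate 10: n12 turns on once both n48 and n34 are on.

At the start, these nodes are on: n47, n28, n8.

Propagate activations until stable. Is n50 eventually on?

n8 is on, so n42 turns on (Gate 7).
Gate 3: n8 and n42 on → n34 on.
Gate 9: n47, n42, and n8 on → n10 on.
Gate 5: n34 and n10 on → n15 on.
Gate 1: n47 and n15 on → n50 on.

Yes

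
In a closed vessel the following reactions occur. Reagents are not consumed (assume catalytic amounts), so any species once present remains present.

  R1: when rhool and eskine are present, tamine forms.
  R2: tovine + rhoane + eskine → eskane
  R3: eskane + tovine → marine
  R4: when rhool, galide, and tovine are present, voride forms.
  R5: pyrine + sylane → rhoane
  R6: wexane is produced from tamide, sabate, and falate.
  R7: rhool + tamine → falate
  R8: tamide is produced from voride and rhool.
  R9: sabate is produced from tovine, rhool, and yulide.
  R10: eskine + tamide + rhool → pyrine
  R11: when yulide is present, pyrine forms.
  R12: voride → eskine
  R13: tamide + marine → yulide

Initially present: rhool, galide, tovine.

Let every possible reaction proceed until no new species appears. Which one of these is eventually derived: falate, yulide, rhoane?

falate

rhool, galide, and tovine present → voride forms (R4).
voride present → eskine forms (R12).
rhool and eskine present → tamine forms (R1).
rhool and tamine present → falate forms (R7).
yulide would need tamide and marine (R13), but marine never forms. rhoane would need pyrine and sylane (R5), but sylane never forms.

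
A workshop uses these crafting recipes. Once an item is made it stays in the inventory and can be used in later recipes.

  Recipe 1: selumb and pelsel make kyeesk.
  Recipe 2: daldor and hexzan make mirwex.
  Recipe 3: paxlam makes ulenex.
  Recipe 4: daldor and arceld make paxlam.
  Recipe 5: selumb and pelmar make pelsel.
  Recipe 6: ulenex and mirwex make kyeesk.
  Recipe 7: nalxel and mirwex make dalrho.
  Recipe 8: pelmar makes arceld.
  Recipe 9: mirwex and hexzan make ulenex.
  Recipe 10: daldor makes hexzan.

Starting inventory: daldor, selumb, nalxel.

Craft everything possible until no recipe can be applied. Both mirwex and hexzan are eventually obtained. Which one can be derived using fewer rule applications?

hexzan: Using Recipe 10, daldor makes hexzan. [1 rule application]
mirwex: Using Recipe 10, daldor makes hexzan. Using Recipe 2, daldor and hexzan make mirwex. [2 rule applications]
hexzan needs fewer.

hexzan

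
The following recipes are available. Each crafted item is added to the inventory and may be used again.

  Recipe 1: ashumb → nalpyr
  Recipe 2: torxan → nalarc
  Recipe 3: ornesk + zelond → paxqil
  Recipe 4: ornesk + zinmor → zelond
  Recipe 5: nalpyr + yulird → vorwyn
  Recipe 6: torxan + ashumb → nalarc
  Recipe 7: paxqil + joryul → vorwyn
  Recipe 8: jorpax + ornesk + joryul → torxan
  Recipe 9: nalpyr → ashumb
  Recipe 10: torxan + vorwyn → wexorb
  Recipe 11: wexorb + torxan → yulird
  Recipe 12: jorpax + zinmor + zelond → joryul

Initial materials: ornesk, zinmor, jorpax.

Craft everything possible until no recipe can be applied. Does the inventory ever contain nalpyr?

nalpyr would need ashumb (Recipe 1), but ashumb is never obtained.

No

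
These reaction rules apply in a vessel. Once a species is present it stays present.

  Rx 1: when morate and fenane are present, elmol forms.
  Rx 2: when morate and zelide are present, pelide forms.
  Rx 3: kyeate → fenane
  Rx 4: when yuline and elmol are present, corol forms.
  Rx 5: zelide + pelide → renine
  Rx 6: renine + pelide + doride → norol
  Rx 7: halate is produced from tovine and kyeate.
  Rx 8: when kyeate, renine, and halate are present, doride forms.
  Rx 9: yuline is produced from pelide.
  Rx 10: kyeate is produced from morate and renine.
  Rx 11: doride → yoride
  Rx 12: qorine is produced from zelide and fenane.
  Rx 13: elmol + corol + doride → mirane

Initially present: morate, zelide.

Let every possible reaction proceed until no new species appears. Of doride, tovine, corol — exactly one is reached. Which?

morate and zelide present → pelide forms (Rx 2).
zelide and pelide present → renine forms (Rx 5).
pelide present → yuline forms (Rx 9).
morate and renine present → kyeate forms (Rx 10).
kyeate present → fenane forms (Rx 3).
morate and fenane present → elmol forms (Rx 1).
yuline and elmol present → corol forms (Rx 4).
doride would need kyeate, renine, and halate (Rx 8), but halate never forms. No rule produces tovine, and it is not given.

corol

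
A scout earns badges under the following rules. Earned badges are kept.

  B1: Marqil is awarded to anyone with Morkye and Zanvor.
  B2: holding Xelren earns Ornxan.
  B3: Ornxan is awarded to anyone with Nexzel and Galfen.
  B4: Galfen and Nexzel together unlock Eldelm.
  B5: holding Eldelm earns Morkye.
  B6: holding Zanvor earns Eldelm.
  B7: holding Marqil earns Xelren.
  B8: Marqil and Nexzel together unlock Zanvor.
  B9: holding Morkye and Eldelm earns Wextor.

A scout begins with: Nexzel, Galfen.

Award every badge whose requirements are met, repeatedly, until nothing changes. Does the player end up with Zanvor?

No

Zanvor would need Marqil and Nexzel (B8), but Marqil is never earned.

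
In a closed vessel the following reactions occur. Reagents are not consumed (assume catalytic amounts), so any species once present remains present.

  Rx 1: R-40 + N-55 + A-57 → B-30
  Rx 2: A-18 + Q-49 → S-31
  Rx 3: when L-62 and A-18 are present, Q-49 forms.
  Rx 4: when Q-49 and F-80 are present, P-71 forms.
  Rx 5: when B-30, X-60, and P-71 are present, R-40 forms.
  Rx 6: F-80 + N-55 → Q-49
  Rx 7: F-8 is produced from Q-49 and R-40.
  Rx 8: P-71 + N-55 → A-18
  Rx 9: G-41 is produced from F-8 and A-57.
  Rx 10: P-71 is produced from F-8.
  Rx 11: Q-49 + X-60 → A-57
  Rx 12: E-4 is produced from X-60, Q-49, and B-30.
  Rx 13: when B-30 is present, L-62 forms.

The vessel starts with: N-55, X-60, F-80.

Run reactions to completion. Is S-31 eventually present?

Yes

F-80 and N-55 present → Q-49 forms (Rx 6).
Q-49 and F-80 present → P-71 forms (Rx 4).
P-71 and N-55 present → A-18 forms (Rx 8).
A-18 and Q-49 present → S-31 forms (Rx 2).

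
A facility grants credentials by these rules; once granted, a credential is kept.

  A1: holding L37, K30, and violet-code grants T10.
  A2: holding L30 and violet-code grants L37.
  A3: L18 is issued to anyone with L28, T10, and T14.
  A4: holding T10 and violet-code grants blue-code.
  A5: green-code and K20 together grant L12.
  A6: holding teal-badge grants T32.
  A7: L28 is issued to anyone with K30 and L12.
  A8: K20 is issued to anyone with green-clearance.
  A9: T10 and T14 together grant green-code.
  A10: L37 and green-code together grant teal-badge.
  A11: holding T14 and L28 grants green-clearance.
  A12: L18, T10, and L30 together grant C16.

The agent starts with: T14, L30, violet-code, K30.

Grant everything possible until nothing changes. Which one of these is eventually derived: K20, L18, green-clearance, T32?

Holding L30 and violet-code grants L37 (A2).
Holding L37, K30, and violet-code grants T10 (A1).
Holding T10 and T14 grants green-code (A9).
Holding L37 and green-code grants teal-badge (A10).
Holding teal-badge grants T32 (A6).
green-clearance would need T14 and L28 (A11), but L28 is never granted. K20 would need green-clearance (A8), but green-clearance is never granted. L18 would need L28, T10, and T14 (A3), but L28 is never granted.

T32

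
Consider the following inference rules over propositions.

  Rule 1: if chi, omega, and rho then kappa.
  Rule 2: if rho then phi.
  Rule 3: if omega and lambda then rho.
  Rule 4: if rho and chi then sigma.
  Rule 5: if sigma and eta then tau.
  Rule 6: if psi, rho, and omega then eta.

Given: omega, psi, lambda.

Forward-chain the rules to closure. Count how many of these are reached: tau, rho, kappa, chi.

omega and lambda hold, so rho follows (Rule 3).
tau would need sigma and eta (Rule 5), but sigma is never established.
rho: reached.
kappa would need chi, omega, and rho (Rule 1), but chi is never established.
No rule produces chi, and it is not given.
Reached: rho — 1 of the 4.

1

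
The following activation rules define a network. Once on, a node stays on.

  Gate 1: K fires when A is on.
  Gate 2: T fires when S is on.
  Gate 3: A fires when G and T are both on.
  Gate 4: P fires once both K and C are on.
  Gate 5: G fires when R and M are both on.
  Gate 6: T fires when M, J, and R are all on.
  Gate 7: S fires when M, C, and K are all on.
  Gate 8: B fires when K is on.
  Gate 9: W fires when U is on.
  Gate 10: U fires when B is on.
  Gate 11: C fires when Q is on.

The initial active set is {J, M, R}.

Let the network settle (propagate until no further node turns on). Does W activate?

Yes

Gate 6: M, J, and R on → T on.
R and M are on, so G fires (Gate 5).
Gate 3: G and T on → A on.
A is on, so K fires (Gate 1).
K is on, so B fires (Gate 8).
B is on, so U fires (Gate 10).
U is on, so W fires (Gate 9).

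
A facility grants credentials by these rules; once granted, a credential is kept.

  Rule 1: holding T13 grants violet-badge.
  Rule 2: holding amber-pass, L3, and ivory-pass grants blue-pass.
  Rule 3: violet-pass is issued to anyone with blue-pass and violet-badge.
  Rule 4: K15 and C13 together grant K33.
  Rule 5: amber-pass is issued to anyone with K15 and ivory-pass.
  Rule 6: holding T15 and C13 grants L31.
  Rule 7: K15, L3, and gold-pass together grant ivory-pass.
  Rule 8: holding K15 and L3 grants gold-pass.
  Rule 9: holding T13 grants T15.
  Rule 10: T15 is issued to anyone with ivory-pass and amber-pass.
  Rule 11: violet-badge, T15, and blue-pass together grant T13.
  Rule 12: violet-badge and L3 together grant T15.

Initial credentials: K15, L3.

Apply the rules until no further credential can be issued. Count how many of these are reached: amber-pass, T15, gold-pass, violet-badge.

3

Holding K15 and L3 grants gold-pass (Rule 8).
Holding K15, L3, and gold-pass grants ivory-pass (Rule 7).
Holding K15 and ivory-pass grants amber-pass (Rule 5).
Holding ivory-pass and amber-pass grants T15 (Rule 10).
amber-pass: reached.
T15: reached.
gold-pass: reached.
violet-badge would need T13 (Rule 1), but T13 is never granted.
Reached: amber-pass, T15, and gold-pass — 3 of the 4.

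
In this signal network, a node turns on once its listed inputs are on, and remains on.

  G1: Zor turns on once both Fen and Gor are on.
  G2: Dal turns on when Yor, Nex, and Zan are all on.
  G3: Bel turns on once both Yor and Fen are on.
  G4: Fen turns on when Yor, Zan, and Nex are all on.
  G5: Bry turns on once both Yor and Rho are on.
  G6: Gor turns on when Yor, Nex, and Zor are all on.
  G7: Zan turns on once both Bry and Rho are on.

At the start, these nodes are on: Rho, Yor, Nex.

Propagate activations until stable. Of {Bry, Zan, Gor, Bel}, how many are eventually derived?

G5: Yor and Rho on → Bry on.
Bry and Rho are on, so Zan turns on (G7).
Yor, Zan, and Nex are on, so Fen turns on (G4).
Yor and Fen are on, so Bel turns on (G3).
Bry: reached.
Zan: reached.
Gor would need Yor, Nex, and Zor (G6), but Zor never turns on.
Bel: reached.
Reached: Bry, Zan, and Bel — 3 of the 4.

3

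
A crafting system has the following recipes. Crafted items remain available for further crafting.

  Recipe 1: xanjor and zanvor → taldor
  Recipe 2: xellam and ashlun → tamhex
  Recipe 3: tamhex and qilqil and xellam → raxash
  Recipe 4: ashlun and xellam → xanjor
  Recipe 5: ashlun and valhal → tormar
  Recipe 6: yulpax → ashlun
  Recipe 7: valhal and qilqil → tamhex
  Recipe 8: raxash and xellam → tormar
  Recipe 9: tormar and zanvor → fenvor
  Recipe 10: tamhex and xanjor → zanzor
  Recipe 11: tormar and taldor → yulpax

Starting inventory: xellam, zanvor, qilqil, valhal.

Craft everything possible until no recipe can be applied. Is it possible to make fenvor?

Yes

valhal and qilqil → tamhex (Recipe 7).
tamhex and qilqil and xellam → raxash (Recipe 3).
Using Recipe 8, raxash and xellam make tormar.
Using Recipe 9, tormar and zanvor make fenvor.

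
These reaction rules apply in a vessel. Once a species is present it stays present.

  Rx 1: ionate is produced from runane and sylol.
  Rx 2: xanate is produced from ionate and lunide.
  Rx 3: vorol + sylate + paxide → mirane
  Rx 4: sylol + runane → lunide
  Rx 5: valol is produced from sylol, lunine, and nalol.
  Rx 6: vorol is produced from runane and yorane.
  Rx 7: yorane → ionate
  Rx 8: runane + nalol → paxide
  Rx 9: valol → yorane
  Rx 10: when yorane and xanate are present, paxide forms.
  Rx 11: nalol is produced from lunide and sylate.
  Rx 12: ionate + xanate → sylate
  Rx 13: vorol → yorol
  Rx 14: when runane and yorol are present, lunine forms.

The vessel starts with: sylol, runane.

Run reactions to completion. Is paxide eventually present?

sylol and runane present → lunide forms (Rx 4).
runane and sylol present → ionate forms (Rx 1).
ionate and lunide present → xanate forms (Rx 2).
ionate and xanate present → sylate forms (Rx 12).
lunide and sylate present → nalol forms (Rx 11).
runane and nalol present → paxide forms (Rx 8).

Yes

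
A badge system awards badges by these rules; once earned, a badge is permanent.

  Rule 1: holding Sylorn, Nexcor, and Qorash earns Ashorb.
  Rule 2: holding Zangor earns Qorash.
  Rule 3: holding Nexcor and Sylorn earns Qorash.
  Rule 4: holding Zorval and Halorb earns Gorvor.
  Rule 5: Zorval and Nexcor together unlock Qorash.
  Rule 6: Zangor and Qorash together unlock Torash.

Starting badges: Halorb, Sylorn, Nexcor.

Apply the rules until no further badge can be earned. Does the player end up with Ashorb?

With Nexcor and Sylorn, Qorash is earned (Rule 3).
With Sylorn, Nexcor, and Qorash, Ashorb is earned (Rule 1).

Yes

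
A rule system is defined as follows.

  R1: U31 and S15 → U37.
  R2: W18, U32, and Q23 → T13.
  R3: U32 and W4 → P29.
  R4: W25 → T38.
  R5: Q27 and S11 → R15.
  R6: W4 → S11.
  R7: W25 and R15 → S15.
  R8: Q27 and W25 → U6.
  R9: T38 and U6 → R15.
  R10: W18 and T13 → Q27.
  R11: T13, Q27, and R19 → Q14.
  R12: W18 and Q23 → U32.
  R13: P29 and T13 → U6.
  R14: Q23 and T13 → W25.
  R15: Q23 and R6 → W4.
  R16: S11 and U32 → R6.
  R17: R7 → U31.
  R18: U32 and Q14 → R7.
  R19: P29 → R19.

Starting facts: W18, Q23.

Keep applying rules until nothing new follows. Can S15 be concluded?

Yes

From W18 and Q23, R12 gives U32.
W18, U32, and Q23 hold, so T13 follows (R2).
From Q23 and T13, R14 gives W25.
From W18 and T13, R10 gives Q27.
From Q27 and W25, R8 gives U6.
W25 holds, so T38 follows (R4).
T38 and U6 hold, so R15 follows (R9).
W25 and R15 hold, so S15 follows (R7).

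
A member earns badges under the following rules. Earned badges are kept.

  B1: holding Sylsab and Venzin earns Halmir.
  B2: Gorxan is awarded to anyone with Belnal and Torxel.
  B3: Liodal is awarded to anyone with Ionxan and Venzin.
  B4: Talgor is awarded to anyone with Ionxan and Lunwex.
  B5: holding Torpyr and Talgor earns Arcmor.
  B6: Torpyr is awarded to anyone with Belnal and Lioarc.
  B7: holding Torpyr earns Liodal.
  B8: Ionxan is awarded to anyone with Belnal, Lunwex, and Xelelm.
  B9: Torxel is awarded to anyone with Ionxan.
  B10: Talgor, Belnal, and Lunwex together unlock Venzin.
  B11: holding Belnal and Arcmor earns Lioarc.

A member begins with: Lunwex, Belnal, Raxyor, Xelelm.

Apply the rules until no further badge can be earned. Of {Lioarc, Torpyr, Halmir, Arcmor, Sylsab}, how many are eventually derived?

0

Lioarc would need Belnal and Arcmor (B11), but Arcmor is never earned.
Torpyr would need Belnal and Lioarc (B6), but Lioarc is never earned.
Halmir would need Sylsab and Venzin (B1), but Sylsab is never earned.
Arcmor would need Torpyr and Talgor (B5), but Torpyr is never earned.
No rule produces Sylsab, and it is not given.
None of the 5 are reached.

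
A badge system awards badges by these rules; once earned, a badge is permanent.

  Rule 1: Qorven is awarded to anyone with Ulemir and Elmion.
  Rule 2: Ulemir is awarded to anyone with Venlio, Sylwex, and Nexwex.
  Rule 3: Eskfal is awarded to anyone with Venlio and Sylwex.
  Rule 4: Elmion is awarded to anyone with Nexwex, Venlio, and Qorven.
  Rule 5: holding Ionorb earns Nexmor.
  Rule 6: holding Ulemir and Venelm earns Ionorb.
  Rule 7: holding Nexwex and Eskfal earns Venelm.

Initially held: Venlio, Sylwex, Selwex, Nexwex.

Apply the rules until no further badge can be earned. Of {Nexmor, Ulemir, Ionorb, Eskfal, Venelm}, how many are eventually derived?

With Venlio, Sylwex, and Nexwex, Ulemir is earned (Rule 2).
With Venlio and Sylwex, Eskfal is earned (Rule 3).
With Nexwex and Eskfal, Venelm is earned (Rule 7).
With Ulemir and Venelm, Ionorb is earned (Rule 6).
With Ionorb, Nexmor is earned (Rule 5).
Nexmor: reached.
Ulemir: reached.
Ionorb: reached.
Eskfal: reached.
Venelm: reached.
All 5 are reached.

5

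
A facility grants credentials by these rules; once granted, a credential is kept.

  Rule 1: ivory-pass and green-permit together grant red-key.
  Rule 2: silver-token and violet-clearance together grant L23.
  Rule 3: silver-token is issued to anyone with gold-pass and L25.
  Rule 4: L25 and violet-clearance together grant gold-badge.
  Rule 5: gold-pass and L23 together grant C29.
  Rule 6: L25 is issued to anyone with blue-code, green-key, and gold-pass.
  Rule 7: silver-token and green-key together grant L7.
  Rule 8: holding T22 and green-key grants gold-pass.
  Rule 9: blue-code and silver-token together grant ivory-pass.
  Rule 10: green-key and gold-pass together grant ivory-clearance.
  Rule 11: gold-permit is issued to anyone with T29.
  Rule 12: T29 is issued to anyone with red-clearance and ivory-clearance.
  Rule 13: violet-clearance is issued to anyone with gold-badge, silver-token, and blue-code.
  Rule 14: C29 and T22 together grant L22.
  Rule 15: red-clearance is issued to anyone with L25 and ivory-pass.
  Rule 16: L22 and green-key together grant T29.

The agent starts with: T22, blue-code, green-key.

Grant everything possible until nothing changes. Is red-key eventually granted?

No

red-key would need ivory-pass and green-permit (Rule 1), but green-permit is never granted.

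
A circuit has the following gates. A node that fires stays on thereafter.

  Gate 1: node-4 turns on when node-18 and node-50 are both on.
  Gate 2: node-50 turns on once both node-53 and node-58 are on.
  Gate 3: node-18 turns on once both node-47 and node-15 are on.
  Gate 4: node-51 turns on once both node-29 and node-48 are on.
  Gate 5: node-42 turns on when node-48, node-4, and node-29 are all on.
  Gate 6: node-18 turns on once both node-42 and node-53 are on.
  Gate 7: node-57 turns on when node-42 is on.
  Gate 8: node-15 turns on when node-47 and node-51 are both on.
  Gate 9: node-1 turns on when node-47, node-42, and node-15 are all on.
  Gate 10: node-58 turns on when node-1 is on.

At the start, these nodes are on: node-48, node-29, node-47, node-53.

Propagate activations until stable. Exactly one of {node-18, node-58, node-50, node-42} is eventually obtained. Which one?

node-18

node-29 and node-48 are on, so node-51 turns on (Gate 4).
node-47 and node-51 are on, so node-15 turns on (Gate 8).
node-47 and node-15 are on, so node-18 turns on (Gate 3).
node-58 would need node-1 (Gate 10), but node-1 never turns on. node-50 would need node-53 and node-58 (Gate 2), but node-58 never turns on. node-42 would need node-48, node-4, and node-29 (Gate 5), but node-4 never turns on.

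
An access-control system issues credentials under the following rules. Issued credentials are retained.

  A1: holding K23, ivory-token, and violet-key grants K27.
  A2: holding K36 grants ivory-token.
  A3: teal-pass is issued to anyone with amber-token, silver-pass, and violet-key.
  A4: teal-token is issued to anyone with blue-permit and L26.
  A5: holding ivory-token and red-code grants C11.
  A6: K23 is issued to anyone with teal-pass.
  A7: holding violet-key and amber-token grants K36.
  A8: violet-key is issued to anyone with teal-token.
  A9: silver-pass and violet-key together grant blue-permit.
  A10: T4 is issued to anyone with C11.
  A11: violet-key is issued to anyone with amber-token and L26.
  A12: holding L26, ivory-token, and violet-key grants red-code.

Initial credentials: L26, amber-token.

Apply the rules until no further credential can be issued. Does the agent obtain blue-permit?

blue-permit would need silver-pass and violet-key (A9), but silver-pass is never granted.

No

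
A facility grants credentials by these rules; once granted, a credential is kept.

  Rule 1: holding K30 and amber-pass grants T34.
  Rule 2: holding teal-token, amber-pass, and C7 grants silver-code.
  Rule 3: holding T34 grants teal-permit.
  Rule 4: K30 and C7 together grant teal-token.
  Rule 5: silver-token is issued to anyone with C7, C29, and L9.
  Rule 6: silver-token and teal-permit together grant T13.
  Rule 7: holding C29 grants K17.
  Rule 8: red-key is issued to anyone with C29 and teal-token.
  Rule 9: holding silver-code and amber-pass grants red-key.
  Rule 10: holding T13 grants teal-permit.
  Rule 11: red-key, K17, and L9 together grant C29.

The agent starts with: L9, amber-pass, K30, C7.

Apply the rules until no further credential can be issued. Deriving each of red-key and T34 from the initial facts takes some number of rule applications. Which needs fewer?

T34: Holding K30 and amber-pass grants T34 (Rule 1). [1 rule application]
red-key: Holding K30 and C7 grants teal-token (Rule 4). Holding teal-token, amber-pass, and C7 grants silver-code (Rule 2). Holding silver-code and amber-pass grants red-key (Rule 9). [3 rule applications]
T34 needs fewer.

T34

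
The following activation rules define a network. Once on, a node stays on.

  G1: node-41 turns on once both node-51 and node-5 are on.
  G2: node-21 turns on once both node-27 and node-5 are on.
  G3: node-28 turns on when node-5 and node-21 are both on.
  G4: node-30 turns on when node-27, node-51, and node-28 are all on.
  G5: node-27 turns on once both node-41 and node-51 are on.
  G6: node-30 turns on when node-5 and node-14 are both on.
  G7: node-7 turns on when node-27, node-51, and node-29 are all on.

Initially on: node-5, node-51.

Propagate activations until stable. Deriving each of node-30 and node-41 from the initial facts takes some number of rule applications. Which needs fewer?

node-41

node-41: G1: node-51 and node-5 on → node-41 on. [1 rule application]
node-30: G1: node-51 and node-5 on → node-41 on. node-41 and node-51 are on, so node-27 turns on (G5). node-27 and node-5 are on, so node-21 turns on (G2). G3: node-5 and node-21 on → node-28 on. node-27, node-51, and node-28 are on, so node-30 turns on (G4). [5 rule applications]
node-41 needs fewer.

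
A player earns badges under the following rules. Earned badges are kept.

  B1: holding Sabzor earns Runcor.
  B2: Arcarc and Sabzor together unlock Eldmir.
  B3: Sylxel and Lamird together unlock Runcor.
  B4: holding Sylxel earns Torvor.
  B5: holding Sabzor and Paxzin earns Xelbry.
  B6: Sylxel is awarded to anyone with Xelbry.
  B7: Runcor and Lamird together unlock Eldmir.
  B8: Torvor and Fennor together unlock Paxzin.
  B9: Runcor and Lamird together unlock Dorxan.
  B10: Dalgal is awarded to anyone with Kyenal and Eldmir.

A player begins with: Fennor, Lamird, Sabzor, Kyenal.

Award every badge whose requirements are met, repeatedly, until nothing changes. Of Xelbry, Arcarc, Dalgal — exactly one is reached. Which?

Dalgal

With Sabzor, Runcor is earned (B1).
With Runcor and Lamird, Eldmir is earned (B7).
With Kyenal and Eldmir, Dalgal is earned (B10).
Xelbry would need Sabzor and Paxzin (B5), but Paxzin is never earned. No rule produces Arcarc, and it is not given.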